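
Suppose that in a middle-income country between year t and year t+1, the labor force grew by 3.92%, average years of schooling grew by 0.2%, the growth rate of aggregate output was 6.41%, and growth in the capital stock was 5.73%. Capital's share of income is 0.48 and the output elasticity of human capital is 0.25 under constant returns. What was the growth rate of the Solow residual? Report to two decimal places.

Labor's share = 1 − 0.48 − 0.25 = 0.27.
The capital stock: 0.48 × 5.73 = 2.7504 pp.
Average years of schooling: 0.25 × 0.2 = 0.05 pp.
The labor force: 0.27 × 3.92 = 1.0584 pp.
TFP growth = 6.41 − 3.8588 = 2.5512%.

2.55%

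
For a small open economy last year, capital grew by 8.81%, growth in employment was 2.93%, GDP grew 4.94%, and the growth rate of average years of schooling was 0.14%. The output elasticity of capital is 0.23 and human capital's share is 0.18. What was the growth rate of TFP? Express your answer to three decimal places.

Labor's share = 1 − 0.23 − 0.18 = 0.59.
Capital: 0.23 × 8.81 = 2.0263 pp.
Average years of schooling: 0.18 × 0.14 = 0.0252 pp.
Employment: 0.59 × 2.93 = 1.7287 pp.
TFP growth = 4.94 − 3.7802 = 1.1598%.

TFP growth was 1.160%.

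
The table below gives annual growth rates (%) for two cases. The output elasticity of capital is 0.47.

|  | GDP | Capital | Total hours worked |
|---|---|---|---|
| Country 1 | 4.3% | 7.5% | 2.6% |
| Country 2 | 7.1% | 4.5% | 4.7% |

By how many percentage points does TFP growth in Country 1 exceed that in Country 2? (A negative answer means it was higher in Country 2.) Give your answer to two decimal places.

Labor's share = 1 − 0.47 = 0.53.
Country 1: TFP = 4.3 − 3.525 − 1.378 = -0.603%.
Country 2: TFP = 7.1 − 2.115 − 2.491 = 2.494%.
Difference = -0.603 − (2.494) = -3.097 pp.

-3.10 percentage points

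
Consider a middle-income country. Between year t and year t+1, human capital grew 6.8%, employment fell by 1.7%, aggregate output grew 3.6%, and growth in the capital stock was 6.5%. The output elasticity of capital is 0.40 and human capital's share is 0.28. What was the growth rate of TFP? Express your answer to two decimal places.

-0.36%

Labor's share = 1 − 0.4 − 0.28 = 0.32.
The capital stock: 0.4 × 6.5 = 2.6 pp.
Human capital: 0.28 × 6.8 = 1.904 pp.
Employment: 0.32 × (-1.7) = -0.544 pp.
TFP growth = 3.6 − 3.96 = -0.36%.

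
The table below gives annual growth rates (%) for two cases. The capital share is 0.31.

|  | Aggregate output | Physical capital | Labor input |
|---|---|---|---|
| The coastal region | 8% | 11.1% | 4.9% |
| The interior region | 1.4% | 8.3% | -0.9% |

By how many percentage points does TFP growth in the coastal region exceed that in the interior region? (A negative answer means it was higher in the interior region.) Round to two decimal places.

Labor's share = 1 − 0.31 = 0.69.
The coastal region: TFP = 8 − 3.441 − 3.381 = 1.178%.
The interior region: TFP = 1.4 − 2.573 + 0.621 = -0.552%.
Difference = 1.178 − (-0.552) = 1.73 pp.

1.73 percentage points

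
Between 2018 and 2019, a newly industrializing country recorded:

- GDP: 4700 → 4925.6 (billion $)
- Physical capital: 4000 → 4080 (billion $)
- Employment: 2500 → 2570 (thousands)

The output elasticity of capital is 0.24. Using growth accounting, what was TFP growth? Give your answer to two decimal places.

GDP growth = (4925.6 − 4700) / 4700 = 4.8%.
Physical capital growth = (4080 − 4000) / 4000 = 2%.
Employment growth = (2570 − 2500) / 2500 = 2.8%.
Labor's share = 1 − 0.24 = 0.76.
Physical capital: 0.24 × 2 = 0.48 pp.
Employment: 0.76 × 2.8 = 2.128 pp.
TFP growth = 4.8 − 2.608 = 2.192%.

2.19%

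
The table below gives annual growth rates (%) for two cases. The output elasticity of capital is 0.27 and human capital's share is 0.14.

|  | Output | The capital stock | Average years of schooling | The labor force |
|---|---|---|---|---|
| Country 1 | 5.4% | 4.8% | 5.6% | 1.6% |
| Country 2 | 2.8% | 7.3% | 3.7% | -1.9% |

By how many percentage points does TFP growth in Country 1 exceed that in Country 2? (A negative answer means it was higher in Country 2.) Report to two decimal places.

0.94 percentage points

Labor's share = 1 − 0.27 − 0.14 = 0.59.
Country 1: TFP = 5.4 − 1.296 − 0.784 − 0.944 = 2.376%.
Country 2: TFP = 2.8 − 1.971 − 0.518 + 1.121 = 1.432%.
Difference = 2.376 − (1.432) = 0.944 pp.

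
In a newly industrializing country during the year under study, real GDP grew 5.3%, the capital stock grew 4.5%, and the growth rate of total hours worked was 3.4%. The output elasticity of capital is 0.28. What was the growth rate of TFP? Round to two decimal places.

1.59%

Labor's share = 1 − 0.28 = 0.72.
The capital stock: 0.28 × 4.5 = 1.26 pp.
Total hours worked: 0.72 × 3.4 = 2.448 pp.
TFP growth = 5.3 − 3.708 = 1.592%.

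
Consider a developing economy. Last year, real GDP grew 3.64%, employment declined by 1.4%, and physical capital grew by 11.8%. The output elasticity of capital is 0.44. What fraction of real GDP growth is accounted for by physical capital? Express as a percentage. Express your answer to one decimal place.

Physical capital contributed 0.44 × 11.8 = 5.192 pp.
Share of growth = 5.192 / 3.64 × 100 = 142.637%.

Physical capital accounted for 142.6% of growth.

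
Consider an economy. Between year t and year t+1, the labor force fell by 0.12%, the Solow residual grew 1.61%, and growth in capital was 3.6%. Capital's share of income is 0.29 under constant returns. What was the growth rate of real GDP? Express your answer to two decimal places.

Labor's share = 1 − 0.29 = 0.71.
Capital: 0.29 × 3.6 = 1.044 pp.
The labor force: 0.71 × (-0.12) = -0.0852 pp.
Output growth = 1.61 + 0.9588 = 2.5688%.

Real GDP grew 2.57%.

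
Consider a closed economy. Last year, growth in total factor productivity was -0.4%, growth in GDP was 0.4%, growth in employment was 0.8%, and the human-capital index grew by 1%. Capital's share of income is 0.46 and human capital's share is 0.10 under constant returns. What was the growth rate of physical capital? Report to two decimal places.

0.76%

Labor's share = 1 − 0.46 − 0.1 = 0.44.
gY = gA + 0.1×1 + 0.44×0.8 + 0.46×g.
0.46×g = 0.4 + 0.4 − 0.452 = 0.348.
g = 0.348 / 0.46 = 0.7565%.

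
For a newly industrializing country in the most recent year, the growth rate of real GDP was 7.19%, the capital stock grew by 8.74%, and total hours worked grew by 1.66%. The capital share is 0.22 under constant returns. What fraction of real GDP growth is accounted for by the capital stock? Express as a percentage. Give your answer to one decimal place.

26.7%

The capital stock contributed 0.22 × 8.74 = 1.9228 pp.
Share of growth = 1.9228 / 7.19 × 100 = 26.743%.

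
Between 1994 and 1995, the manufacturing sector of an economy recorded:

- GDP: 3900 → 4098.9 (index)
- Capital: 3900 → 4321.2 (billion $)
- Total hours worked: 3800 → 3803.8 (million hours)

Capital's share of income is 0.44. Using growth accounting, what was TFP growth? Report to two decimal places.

0.29%

GDP growth = (4098.9 − 3900) / 3900 = 5.1%.
Capital growth = (4321.2 − 3900) / 3900 = 10.8%.
Total hours worked growth = (3803.8 − 3800) / 3800 = 0.1%.
Labor's share = 1 − 0.44 = 0.56.
Capital: 0.44 × 10.8 = 4.752 pp.
Total hours worked: 0.56 × 0.1 = 0.056 pp.
TFP growth = 5.1 − 4.808 = 0.292%.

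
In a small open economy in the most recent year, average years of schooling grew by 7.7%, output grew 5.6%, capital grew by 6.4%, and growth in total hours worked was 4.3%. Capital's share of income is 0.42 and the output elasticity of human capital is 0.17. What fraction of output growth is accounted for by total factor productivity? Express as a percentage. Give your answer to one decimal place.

Total factor productivity accounted for -2.9% of growth.

Labor's share = 1 − 0.42 − 0.17 = 0.41.
Capital: 0.42 × 6.4 = 2.688 pp.
Average years of schooling: 0.17 × 7.7 = 1.309 pp.
Total hours worked: 0.41 × 4.3 = 1.763 pp.
TFP growth = 5.6 − 5.76 = -0.16%.
TFP share of growth = -0.16 / 5.6 × 100 = -2.857%.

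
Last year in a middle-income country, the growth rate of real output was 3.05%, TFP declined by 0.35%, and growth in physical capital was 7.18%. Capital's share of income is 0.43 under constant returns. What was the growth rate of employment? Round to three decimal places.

Labor's share = 1 − 0.43 = 0.57.
gY = gA + 0.43×7.18 + 0.57×g.
0.57×g = 3.05 + 0.35 − 3.0874 = 0.3126.
g = 0.3126 / 0.57 = 0.54842%.

0.548%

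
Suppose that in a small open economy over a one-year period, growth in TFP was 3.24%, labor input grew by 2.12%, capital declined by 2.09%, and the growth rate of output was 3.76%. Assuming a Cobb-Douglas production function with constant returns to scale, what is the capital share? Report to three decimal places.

The capital share is 0.380.

gY = gA + α·gK + (1−α)·gL, so gY − gA − gL = α(gK − gL).
3.76 − 3.24 − 2.12 = α × (-2.09 − 2.12).
-1.6 = -4.21 α, so α = 0.38005.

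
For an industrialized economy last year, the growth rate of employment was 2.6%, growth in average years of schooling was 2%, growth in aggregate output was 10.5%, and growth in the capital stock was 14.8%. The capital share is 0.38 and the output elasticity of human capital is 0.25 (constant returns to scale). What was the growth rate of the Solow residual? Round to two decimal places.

Labor's share = 1 − 0.38 − 0.25 = 0.37.
The capital stock: 0.38 × 14.8 = 5.624 pp.
Average years of schooling: 0.25 × 2 = 0.5 pp.
Employment: 0.37 × 2.6 = 0.962 pp.
TFP growth = 10.5 − 7.086 = 3.414%.

3.41%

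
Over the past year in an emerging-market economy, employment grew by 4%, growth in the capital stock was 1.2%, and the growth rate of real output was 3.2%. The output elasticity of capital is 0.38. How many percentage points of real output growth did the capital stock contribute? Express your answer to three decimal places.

Contribution = share × growth = 0.38 × 1.2 = 0.456 pp.

0.456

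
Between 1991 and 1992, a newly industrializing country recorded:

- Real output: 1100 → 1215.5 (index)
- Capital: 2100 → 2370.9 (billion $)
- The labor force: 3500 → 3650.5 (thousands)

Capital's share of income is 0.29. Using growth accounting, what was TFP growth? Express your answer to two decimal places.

3.71%

Real output growth = (1215.5 − 1100) / 1100 = 10.5%.
Capital growth = (2370.9 − 2100) / 2100 = 12.9%.
The labor force growth = (3650.5 − 3500) / 3500 = 4.3%.
Labor's share = 1 − 0.29 = 0.71.
Capital: 0.29 × 12.9 = 3.741 pp.
The labor force: 0.71 × 4.3 = 3.053 pp.
TFP growth = 10.5 − 6.794 = 3.706%.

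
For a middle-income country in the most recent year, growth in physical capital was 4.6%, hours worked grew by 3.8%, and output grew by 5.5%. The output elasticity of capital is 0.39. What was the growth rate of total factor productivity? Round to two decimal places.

1.39%

Labor's share = 1 − 0.39 = 0.61.
Physical capital: 0.39 × 4.6 = 1.794 pp.
Hours worked: 0.61 × 3.8 = 2.318 pp.
TFP growth = 5.5 − 4.112 = 1.388%.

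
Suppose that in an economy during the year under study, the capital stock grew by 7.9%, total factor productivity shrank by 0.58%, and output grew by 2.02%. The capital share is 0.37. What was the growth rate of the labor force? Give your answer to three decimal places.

Labor's share = 1 − 0.37 = 0.63.
gY = gA + 0.37×7.9 + 0.63×g.
0.63×g = 2.02 + 0.58 − 2.923 = -0.323.
g = -0.323 / 0.63 = -0.5127%.

-0.513%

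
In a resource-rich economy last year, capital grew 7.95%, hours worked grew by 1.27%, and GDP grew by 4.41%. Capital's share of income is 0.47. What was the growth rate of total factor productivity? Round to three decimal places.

0.000%

Labor's share = 1 − 0.47 = 0.53.
Capital: 0.47 × 7.95 = 3.7365 pp.
Hours worked: 0.53 × 1.27 = 0.6731 pp.
TFP growth = 4.41 − 4.4096 = 0.0004%.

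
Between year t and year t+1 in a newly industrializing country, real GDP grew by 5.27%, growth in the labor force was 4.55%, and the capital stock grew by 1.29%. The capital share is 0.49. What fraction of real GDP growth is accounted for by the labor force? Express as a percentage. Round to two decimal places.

Labor's share = 1 − 0.49 = 0.51.
The labor force contributed 0.51 × 4.55 = 2.3205 pp.
Share of growth = 2.3205 / 5.27 × 100 = 44.0323%.

44.03%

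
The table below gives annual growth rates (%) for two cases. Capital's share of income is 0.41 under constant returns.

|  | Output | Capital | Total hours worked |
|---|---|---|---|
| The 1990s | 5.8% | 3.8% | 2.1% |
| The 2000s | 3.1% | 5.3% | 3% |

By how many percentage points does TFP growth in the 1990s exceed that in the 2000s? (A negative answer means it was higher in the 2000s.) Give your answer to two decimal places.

3.85 percentage points

Labor's share = 1 − 0.41 = 0.59.
The 1990s: TFP = 5.8 − 1.558 − 1.239 = 3.003%.
The 2000s: TFP = 3.1 − 2.173 − 1.77 = -0.843%.
Difference = 3.003 − (-0.843) = 3.846 pp.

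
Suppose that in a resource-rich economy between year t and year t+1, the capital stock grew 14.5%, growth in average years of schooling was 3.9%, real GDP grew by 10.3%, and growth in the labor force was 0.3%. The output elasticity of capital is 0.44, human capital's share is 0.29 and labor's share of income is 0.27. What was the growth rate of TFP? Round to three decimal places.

2.708%

Labor's share = 1 − 0.44 − 0.29 = 0.27.
The capital stock: 0.44 × 14.5 = 6.38 pp.
Average years of schooling: 0.29 × 3.9 = 1.131 pp.
The labor force: 0.27 × 0.3 = 0.081 pp.
TFP growth = 10.3 − 7.592 = 2.708%.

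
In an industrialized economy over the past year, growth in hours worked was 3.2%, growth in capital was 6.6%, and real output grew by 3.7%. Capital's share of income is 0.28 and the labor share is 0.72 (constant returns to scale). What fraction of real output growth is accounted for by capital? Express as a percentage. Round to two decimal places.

49.95%

Capital contributed 0.28 × 6.6 = 1.848 pp.
Share of growth = 1.848 / 3.7 × 100 = 49.9459%.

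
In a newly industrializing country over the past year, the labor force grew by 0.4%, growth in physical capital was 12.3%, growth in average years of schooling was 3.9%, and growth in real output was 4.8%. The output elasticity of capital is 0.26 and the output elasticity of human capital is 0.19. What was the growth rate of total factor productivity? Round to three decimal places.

Total factor productivity grew 0.641%.

Labor's share = 1 − 0.26 − 0.19 = 0.55.
Physical capital: 0.26 × 12.3 = 3.198 pp.
Average years of schooling: 0.19 × 3.9 = 0.741 pp.
The labor force: 0.55 × 0.4 = 0.22 pp.
TFP growth = 4.8 − 4.159 = 0.641%.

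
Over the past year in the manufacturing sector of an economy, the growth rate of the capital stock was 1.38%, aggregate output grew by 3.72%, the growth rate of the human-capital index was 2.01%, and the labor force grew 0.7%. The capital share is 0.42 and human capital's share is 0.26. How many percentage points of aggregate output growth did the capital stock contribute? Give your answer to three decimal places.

0.580 pp

Contribution = share × growth = 0.42 × 1.38 = 0.5796 pp.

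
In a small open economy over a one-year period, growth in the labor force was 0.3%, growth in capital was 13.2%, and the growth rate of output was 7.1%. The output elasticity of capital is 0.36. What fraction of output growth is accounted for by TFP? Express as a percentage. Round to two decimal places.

Labor's share = 1 − 0.36 = 0.64.
Capital: 0.36 × 13.2 = 4.752 pp.
The labor force: 0.64 × 0.3 = 0.192 pp.
TFP growth = 7.1 − 4.944 = 2.156%.
TFP share of growth = 2.156 / 7.1 × 100 = 30.3662%.

30.37%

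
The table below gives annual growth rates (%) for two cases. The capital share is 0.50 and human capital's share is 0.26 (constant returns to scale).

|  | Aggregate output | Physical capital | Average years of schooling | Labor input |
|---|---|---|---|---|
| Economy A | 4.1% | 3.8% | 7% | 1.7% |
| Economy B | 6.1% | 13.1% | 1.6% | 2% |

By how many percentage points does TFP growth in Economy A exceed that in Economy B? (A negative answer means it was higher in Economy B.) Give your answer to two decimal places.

Labor's share = 1 − 0.5 − 0.26 = 0.24.
Economy A: TFP = 4.1 − 1.9 − 1.82 − 0.408 = -0.028%.
Economy B: TFP = 6.1 − 6.55 − 0.416 − 0.48 = -1.346%.
Difference = -0.028 − (-1.346) = 1.318 pp.

1.32 percentage points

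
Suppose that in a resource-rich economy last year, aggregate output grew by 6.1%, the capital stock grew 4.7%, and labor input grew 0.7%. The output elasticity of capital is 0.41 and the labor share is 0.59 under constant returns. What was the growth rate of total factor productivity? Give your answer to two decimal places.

Total factor productivity growth was 3.76%.

Labor's share = 1 − 0.41 = 0.59.
The capital stock: 0.41 × 4.7 = 1.927 pp.
Labor input: 0.59 × 0.7 = 0.413 pp.
TFP growth = 6.1 − 2.34 = 3.76%.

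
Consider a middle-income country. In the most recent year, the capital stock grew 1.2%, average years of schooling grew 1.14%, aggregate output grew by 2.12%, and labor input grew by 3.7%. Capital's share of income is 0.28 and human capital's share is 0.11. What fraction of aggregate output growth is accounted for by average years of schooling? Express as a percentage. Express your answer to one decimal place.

5.9%

Average years of schooling contributed 0.11 × 1.14 = 0.1254 pp.
Share of growth = 0.1254 / 2.12 × 100 = 5.915%.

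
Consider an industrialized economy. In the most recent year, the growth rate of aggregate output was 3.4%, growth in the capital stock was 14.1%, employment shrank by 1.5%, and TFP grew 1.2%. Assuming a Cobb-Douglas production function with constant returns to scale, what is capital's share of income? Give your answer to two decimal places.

gY = gA + α·gK + (1−α)·gL, so gY − gA − gL = α(gK − gL).
3.4 − 1.2 + 1.5 = α × (14.1 − (-1.5)).
3.7 = 15.6 α, so α = 0.2372.

0.24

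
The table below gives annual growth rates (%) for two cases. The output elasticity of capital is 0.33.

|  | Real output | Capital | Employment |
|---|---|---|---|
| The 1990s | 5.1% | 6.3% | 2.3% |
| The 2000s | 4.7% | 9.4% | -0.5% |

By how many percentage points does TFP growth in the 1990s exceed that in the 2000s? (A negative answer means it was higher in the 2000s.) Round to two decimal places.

-0.45 percentage points

Labor's share = 1 − 0.33 = 0.67.
The 1990s: TFP = 5.1 − 2.079 − 1.541 = 1.48%.
The 2000s: TFP = 4.7 − 3.102 + 0.335 = 1.933%.
Difference = 1.48 − (1.933) = -0.453 pp.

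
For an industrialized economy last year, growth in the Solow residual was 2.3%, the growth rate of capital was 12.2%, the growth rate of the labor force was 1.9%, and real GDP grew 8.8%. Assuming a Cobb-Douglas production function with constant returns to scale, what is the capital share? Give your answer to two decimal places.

The capital share is 0.45.

gY = gA + α·gK + (1−α)·gL, so gY − gA − gL = α(gK − gL).
8.8 − 2.3 − 1.9 = α × (12.2 − 1.9).
4.6 = 10.3 α, so α = 0.4466.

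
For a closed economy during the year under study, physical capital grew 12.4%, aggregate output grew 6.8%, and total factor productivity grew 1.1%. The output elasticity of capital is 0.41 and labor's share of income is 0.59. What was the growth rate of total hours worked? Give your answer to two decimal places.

Labor's share = 1 − 0.41 = 0.59.
gY = gA + 0.41×12.4 + 0.59×g.
0.59×g = 6.8 − 1.1 − 5.084 = 0.616.
g = 0.616 / 0.59 = 1.0441%.

1.04%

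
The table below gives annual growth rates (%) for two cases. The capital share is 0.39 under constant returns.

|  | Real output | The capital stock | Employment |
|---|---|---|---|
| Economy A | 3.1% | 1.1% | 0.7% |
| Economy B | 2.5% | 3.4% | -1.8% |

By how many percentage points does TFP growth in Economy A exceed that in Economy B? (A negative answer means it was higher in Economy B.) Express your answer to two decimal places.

-0.03 percentage points

Labor's share = 1 − 0.39 = 0.61.
Economy A: TFP = 3.1 − 0.429 − 0.427 = 2.244%.
Economy B: TFP = 2.5 − 1.326 + 1.098 = 2.272%.
Difference = 2.244 − (2.272) = -0.028 pp.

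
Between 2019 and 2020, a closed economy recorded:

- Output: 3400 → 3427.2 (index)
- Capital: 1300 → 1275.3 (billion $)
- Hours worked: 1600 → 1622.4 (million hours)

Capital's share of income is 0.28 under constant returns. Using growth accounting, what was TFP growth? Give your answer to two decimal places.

0.32%

Output growth = (3427.2 − 3400) / 3400 = 0.8%.
Capital growth = (1275.3 − 1300) / 1300 = -1.9%.
Hours worked growth = (1622.4 − 1600) / 1600 = 1.4%.
Labor's share = 1 − 0.28 = 0.72.
Capital: 0.28 × (-1.9) = -0.532 pp.
Hours worked: 0.72 × 1.4 = 1.008 pp.
TFP growth = 0.8 − 0.476 = 0.324%.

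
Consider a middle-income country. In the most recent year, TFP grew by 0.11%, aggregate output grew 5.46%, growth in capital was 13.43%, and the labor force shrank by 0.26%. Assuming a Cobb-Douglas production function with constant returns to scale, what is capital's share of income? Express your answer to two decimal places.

α = 0.41

gY = gA + α·gK + (1−α)·gL, so gY − gA − gL = α(gK − gL).
5.46 − 0.11 + 0.26 = α × (13.43 − (-0.26)).
5.61 = 13.69 α, so α = 0.4098.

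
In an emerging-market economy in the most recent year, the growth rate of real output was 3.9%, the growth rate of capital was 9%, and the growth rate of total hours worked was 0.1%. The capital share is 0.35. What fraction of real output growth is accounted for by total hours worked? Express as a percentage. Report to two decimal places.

Labor's share = 1 − 0.35 = 0.65.
Total hours worked contributed 0.65 × 0.1 = 0.065 pp.
Share of growth = 0.065 / 3.9 × 100 = 1.6667%.

Total hours worked accounted for 1.67% of growth.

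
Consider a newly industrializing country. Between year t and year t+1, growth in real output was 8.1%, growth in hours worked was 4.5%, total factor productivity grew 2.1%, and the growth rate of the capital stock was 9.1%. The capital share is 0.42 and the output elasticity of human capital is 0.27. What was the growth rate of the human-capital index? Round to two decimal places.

The human-capital index growth was 2.90%.

Labor's share = 1 − 0.42 − 0.27 = 0.31.
gY = gA + 0.42×9.1 + 0.31×4.5 + 0.27×g.
0.27×g = 8.1 − 2.1 − 5.217 = 0.783.
g = 0.783 / 0.27 = 2.9%.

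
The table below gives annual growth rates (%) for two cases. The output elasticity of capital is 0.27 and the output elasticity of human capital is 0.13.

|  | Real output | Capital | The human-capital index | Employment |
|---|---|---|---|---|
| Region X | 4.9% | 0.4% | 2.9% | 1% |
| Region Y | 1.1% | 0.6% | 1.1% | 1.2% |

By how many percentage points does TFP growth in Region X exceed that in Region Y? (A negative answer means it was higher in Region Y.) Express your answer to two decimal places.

3.74 percentage points

Labor's share = 1 − 0.27 − 0.13 = 0.6.
Region X: TFP = 4.9 − 0.108 − 0.377 − 0.6 = 3.815%.
Region Y: TFP = 1.1 − 0.162 − 0.143 − 0.72 = 0.075%.
Difference = 3.815 − (0.075) = 3.74 pp.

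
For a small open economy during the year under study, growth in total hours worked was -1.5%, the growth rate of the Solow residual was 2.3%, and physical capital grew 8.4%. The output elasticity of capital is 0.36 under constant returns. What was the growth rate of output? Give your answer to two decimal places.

Labor's share = 1 − 0.36 = 0.64.
Physical capital: 0.36 × 8.4 = 3.024 pp.
Total hours worked: 0.64 × (-1.5) = -0.96 pp.
Output growth = 2.3 + 2.064 = 4.364%.

Output grew 4.36%.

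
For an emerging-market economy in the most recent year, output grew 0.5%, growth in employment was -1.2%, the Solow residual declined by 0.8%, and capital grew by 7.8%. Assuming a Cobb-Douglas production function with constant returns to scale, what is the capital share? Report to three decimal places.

gY = gA + α·gK + (1−α)·gL, so gY − gA − gL = α(gK − gL).
0.5 + 0.8 + 1.2 = α × (7.8 − (-1.2)).
2.5 = 9 α, so α = 0.27778.

α = 0.278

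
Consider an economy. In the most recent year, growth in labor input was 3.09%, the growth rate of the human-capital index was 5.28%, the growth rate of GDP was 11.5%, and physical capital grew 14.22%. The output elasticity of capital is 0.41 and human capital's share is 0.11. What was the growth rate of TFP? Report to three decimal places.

3.606%

Labor's share = 1 − 0.41 − 0.11 = 0.48.
Physical capital: 0.41 × 14.22 = 5.8302 pp.
The human-capital index: 0.11 × 5.28 = 0.5808 pp.
Labor input: 0.48 × 3.09 = 1.4832 pp.
TFP growth = 11.5 − 7.8942 = 3.6058%.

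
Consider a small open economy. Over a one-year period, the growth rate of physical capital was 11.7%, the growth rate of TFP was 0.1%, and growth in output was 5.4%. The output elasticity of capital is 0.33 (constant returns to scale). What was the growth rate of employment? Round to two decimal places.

2.15%

Labor's share = 1 − 0.33 = 0.67.
gY = gA + 0.33×11.7 + 0.67×g.
0.67×g = 5.4 − 0.1 − 3.861 = 1.439.
g = 1.439 / 0.67 = 2.1478%.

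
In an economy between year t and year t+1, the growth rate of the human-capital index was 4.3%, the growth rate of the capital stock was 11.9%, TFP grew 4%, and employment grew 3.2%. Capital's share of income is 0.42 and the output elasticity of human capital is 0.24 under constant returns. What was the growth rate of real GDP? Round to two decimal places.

Real GDP growth was 11.12%.

Labor's share = 1 − 0.42 − 0.24 = 0.34.
The capital stock: 0.42 × 11.9 = 4.998 pp.
The human-capital index: 0.24 × 4.3 = 1.032 pp.
Employment: 0.34 × 3.2 = 1.088 pp.
Output growth = 4 + 7.118 = 11.118%.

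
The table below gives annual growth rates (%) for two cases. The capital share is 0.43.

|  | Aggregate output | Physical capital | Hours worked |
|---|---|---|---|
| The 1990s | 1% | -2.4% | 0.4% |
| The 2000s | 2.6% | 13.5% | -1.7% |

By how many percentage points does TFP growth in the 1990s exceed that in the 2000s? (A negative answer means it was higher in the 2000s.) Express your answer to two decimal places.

4.04 percentage points

Labor's share = 1 − 0.43 = 0.57.
The 1990s: TFP = 1 + 1.032 − 0.228 = 1.804%.
The 2000s: TFP = 2.6 − 5.805 + 0.969 = -2.236%.
Difference = 1.804 − (-2.236) = 4.04 pp.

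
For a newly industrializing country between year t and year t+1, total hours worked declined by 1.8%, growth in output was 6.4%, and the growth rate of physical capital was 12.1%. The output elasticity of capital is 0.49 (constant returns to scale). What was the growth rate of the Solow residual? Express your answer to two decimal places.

The Solow residual growth was 1.39%.

Labor's share = 1 − 0.49 = 0.51.
Physical capital: 0.49 × 12.1 = 5.929 pp.
Total hours worked: 0.51 × (-1.8) = -0.918 pp.
TFP growth = 6.4 − 5.011 = 1.389%.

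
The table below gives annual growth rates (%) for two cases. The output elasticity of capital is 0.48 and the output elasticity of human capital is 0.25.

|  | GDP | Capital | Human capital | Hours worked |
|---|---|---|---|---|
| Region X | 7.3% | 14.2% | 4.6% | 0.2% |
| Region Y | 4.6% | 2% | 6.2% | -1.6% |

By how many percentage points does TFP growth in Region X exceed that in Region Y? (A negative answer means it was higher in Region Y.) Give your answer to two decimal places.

Labor's share = 1 − 0.48 − 0.25 = 0.27.
Region X: TFP = 7.3 − 6.816 − 1.15 − 0.054 = -0.72%.
Region Y: TFP = 4.6 − 0.96 − 1.55 + 0.432 = 2.522%.
Difference = -0.72 − (2.522) = -3.242 pp.

-3.24 percentage points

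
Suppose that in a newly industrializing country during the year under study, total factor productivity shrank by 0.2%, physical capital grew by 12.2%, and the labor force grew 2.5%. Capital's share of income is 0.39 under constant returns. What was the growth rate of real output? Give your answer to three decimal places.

Real output growth was 6.083%.

Labor's share = 1 − 0.39 = 0.61.
Physical capital: 0.39 × 12.2 = 4.758 pp.
The labor force: 0.61 × 2.5 = 1.525 pp.
Output growth = -0.2 + 6.283 = 6.083%.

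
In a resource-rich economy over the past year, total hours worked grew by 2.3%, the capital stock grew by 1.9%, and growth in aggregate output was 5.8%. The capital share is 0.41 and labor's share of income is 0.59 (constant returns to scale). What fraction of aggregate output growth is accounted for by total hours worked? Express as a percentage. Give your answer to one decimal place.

Labor's share = 1 − 0.41 = 0.59.
Total hours worked contributed 0.59 × 2.3 = 1.357 pp.
Share of growth = 1.357 / 5.8 × 100 = 23.397%.

Total hours worked accounted for 23.4% of growth.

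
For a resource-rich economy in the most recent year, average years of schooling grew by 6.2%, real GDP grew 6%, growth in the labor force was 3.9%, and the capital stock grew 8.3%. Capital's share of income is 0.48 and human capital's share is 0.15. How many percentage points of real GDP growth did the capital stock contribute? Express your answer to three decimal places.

3.984 percentage points

Contribution = share × growth = 0.48 × 8.3 = 3.984 pp.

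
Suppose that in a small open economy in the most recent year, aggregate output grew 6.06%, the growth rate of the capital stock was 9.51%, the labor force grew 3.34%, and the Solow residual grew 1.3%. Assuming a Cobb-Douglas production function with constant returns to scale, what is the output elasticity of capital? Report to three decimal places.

gY = gA + α·gK + (1−α)·gL, so gY − gA − gL = α(gK − gL).
6.06 − 1.3 − 3.34 = α × (9.51 − 3.34).
1.42 = 6.17 α, so α = 0.23015.

α = 0.230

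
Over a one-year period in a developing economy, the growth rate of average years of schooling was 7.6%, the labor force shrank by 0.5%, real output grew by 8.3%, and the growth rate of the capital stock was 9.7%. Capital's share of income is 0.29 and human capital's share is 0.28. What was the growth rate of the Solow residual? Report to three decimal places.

3.574%

Labor's share = 1 − 0.29 − 0.28 = 0.43.
The capital stock: 0.29 × 9.7 = 2.813 pp.
Average years of schooling: 0.28 × 7.6 = 2.128 pp.
The labor force: 0.43 × (-0.5) = -0.215 pp.
TFP growth = 8.3 − 4.726 = 3.574%.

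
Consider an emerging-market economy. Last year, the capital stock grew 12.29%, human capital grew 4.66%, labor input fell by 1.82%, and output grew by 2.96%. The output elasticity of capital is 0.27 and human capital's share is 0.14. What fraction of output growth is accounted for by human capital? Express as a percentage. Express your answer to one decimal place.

Human capital contributed 0.14 × 4.66 = 0.6524 pp.
Share of growth = 0.6524 / 2.96 × 100 = 22.041%.

22.0%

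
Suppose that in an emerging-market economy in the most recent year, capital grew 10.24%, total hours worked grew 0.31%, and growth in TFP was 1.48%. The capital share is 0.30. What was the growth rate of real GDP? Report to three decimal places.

Labor's share = 1 − 0.3 = 0.7.
Capital: 0.3 × 10.24 = 3.072 pp.
Total hours worked: 0.7 × 0.31 = 0.217 pp.
Output growth = 1.48 + 3.289 = 4.769%.

4.769%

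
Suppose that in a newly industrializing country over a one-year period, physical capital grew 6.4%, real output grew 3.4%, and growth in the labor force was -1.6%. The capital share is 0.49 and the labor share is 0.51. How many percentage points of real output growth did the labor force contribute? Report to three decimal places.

Labor's share = 1 − 0.49 = 0.51.
Contribution = share × growth = 0.51 × (-1.6) = -0.816 pp.

-0.816 percentage points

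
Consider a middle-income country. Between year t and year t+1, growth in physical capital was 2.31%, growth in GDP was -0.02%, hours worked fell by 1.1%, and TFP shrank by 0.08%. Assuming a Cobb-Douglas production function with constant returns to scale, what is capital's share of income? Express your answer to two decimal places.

α = 0.34

gY = gA + α·gK + (1−α)·gL, so gY − gA − gL = α(gK − gL).
-0.02 + 0.08 + 1.1 = α × (2.31 − (-1.1)).
1.16 = 3.41 α, so α = 0.3402.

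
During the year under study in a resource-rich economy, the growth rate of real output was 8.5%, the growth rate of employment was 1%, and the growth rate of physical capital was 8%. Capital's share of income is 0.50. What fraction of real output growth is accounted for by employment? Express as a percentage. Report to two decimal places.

5.88%

Labor's share = 1 − 0.5 = 0.5.
Employment contributed 0.5 × 1 = 0.5 pp.
Share of growth = 0.5 / 8.5 × 100 = 5.8824%.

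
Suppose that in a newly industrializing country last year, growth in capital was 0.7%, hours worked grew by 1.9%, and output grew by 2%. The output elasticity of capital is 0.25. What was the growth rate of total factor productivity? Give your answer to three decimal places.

Labor's share = 1 − 0.25 = 0.75.
Capital: 0.25 × 0.7 = 0.175 pp.
Hours worked: 0.75 × 1.9 = 1.425 pp.
TFP growth = 2 − 1.6 = 0.4%.

0.400%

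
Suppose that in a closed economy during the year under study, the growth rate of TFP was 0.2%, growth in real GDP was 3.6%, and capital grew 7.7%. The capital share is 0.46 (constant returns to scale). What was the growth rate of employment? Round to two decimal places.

-0.26%

Labor's share = 1 − 0.46 = 0.54.
gY = gA + 0.46×7.7 + 0.54×g.
0.54×g = 3.6 − 0.2 − 3.542 = -0.142.
g = -0.142 / 0.54 = -0.263%.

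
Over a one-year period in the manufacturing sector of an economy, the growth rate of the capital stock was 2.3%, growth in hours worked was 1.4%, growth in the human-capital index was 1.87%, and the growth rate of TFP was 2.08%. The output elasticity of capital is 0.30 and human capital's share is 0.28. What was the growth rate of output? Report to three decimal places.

3.882%

Labor's share = 1 − 0.3 − 0.28 = 0.42.
The capital stock: 0.3 × 2.3 = 0.69 pp.
The human-capital index: 0.28 × 1.87 = 0.5236 pp.
Hours worked: 0.42 × 1.4 = 0.588 pp.
Output growth = 2.08 + 1.8016 = 3.8816%.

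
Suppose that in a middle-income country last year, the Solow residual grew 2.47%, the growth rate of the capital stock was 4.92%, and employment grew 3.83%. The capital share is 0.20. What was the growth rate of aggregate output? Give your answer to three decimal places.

Aggregate output growth was 6.518%.

Labor's share = 1 − 0.2 = 0.8.
The capital stock: 0.2 × 4.92 = 0.984 pp.
Employment: 0.8 × 3.83 = 3.064 pp.
Output growth = 2.47 + 4.048 = 6.518%.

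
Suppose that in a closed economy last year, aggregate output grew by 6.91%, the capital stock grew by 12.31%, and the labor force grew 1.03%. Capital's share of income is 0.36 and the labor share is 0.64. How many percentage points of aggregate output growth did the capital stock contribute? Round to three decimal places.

Contribution = share × growth = 0.36 × 12.31 = 4.4316 pp.

4.432 pp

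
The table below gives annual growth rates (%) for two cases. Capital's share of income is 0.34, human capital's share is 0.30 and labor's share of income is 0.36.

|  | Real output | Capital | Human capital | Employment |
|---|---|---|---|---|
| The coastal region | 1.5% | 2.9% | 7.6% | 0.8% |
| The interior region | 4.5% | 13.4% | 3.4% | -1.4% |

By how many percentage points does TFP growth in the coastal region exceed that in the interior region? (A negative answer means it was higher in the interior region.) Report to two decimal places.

-1.48 percentage points

Labor's share = 1 − 0.34 − 0.3 = 0.36.
The coastal region: TFP = 1.5 − 0.986 − 2.28 − 0.288 = -2.054%.
The interior region: TFP = 4.5 − 4.556 − 1.02 + 0.504 = -0.572%.
Difference = -2.054 − (-0.572) = -1.482 pp.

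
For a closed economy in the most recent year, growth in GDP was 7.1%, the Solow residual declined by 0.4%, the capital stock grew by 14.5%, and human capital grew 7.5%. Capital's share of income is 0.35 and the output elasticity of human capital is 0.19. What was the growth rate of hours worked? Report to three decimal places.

Labor's share = 1 − 0.35 − 0.19 = 0.46.
gY = gA + 0.35×14.5 + 0.19×7.5 + 0.46×g.
0.46×g = 7.1 + 0.4 − 6.5 = 1.
g = 1 / 0.46 = 2.17391%.

2.174%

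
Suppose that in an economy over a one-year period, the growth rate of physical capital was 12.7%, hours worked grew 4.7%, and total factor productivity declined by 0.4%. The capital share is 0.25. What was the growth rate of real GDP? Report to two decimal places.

Labor's share = 1 − 0.25 = 0.75.
Physical capital: 0.25 × 12.7 = 3.175 pp.
Hours worked: 0.75 × 4.7 = 3.525 pp.
Output growth = -0.4 + 6.7 = 6.3%.

Real GDP grew 6.30%.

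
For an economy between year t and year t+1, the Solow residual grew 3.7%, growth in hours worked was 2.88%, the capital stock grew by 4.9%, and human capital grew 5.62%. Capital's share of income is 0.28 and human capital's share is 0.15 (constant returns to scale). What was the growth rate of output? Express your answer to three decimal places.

Labor's share = 1 − 0.28 − 0.15 = 0.57.
The capital stock: 0.28 × 4.9 = 1.372 pp.
Human capital: 0.15 × 5.62 = 0.843 pp.
Hours worked: 0.57 × 2.88 = 1.6416 pp.
Output growth = 3.7 + 3.8566 = 7.5566%.

Output growth was 7.557%.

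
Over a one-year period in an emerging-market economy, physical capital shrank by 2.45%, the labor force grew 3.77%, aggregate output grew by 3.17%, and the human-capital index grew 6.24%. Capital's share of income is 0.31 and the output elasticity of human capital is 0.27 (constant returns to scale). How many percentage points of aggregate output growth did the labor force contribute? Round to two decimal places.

Labor's share = 1 − 0.31 − 0.27 = 0.42.
Contribution = share × growth = 0.42 × 3.77 = 1.5834 pp.

1.58 pp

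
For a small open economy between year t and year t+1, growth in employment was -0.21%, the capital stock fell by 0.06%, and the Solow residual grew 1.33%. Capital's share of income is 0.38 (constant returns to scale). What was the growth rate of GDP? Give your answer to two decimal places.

Labor's share = 1 − 0.38 = 0.62.
The capital stock: 0.38 × (-0.06) = -0.0228 pp.
Employment: 0.62 × (-0.21) = -0.1302 pp.
Output growth = 1.33 + (-0.153) = 1.177%.

GDP grew 1.18%.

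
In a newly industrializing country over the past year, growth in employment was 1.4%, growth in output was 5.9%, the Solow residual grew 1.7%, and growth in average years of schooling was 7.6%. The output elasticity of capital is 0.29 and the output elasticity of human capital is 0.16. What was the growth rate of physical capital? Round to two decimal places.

7.63%

Labor's share = 1 − 0.29 − 0.16 = 0.55.
gY = gA + 0.16×7.6 + 0.55×1.4 + 0.29×g.
0.29×g = 5.9 − 1.7 − 1.986 = 2.214.
g = 2.214 / 0.29 = 7.6345%.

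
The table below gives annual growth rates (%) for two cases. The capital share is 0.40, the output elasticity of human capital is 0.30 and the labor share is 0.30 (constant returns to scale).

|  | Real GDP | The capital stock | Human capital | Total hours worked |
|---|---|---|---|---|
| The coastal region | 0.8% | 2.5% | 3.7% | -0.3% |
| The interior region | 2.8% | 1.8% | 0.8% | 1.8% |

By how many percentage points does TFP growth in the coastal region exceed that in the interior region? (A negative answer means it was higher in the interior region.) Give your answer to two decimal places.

Labor's share = 1 − 0.4 − 0.3 = 0.3.
The coastal region: TFP = 0.8 − 1 − 1.11 + 0.09 = -1.22%.
The interior region: TFP = 2.8 − 0.72 − 0.24 − 0.54 = 1.3%.
Difference = -1.22 − (1.3) = -2.52 pp.

-2.52 percentage points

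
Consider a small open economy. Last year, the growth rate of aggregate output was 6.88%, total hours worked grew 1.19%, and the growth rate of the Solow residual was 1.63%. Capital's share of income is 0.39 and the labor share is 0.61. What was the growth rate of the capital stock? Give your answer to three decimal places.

Labor's share = 1 − 0.39 = 0.61.
gY = gA + 0.61×1.19 + 0.39×g.
0.39×g = 6.88 − 1.63 − 0.7259 = 4.5241.
g = 4.5241 / 0.39 = 11.60026%.

The capital stock growth was 11.600%.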